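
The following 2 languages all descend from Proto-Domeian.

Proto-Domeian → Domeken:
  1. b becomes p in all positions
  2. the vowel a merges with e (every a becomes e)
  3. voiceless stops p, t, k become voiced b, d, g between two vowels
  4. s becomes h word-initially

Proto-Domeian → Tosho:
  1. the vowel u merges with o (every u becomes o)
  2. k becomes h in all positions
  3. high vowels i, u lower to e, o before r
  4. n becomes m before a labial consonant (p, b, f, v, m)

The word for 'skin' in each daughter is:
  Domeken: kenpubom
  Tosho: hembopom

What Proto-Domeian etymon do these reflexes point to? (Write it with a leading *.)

*kenbupom

Position 3: Domeken has n, Tosho has m. Domeken preserves n here (none of its changes turn any other segment into n), so the proto-segment is *n.
Position 6: Domeken has b, Tosho has p. Tosho preserves p here (none of its changes turn any other segment into p), so the proto-segment is *p.
Position 1: Domeken has k, Tosho has h. Domeken preserves k here (none of its changes turn any other segment into k), so the proto-segment is *k.
Continuing position by position gives *kenbupom; check it forward:
Domeken: *kenbupom > kenpupom > kenpubom  (by unconditioned shift, intervocalic voicing)
Tosho: start from *kenbupom.
  rule 1 (vowel merger): kenbupom → kenbopom
  rule 2 (unconditioned shift): kenbopom → henbopom
  rule 3: no change — henbopom
  rule 4 (nasal place assimilation): henbopom → hembopom
  ⇒ Tosho hembopom
*kenbupom is the unique common source.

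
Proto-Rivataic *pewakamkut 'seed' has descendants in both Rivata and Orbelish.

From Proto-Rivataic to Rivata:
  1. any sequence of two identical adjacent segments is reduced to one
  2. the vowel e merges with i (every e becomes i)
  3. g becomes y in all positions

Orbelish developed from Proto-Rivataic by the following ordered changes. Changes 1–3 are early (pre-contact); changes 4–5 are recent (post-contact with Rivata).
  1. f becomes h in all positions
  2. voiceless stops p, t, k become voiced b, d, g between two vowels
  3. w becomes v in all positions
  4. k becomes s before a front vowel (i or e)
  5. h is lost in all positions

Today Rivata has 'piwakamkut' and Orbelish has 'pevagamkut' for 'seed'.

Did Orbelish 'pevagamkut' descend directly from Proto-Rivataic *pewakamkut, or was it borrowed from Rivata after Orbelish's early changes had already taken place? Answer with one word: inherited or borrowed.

inherited

If inherited, *pewakamkut would pass through all of Orbelish's changes:
Orbelish: *pewakamkut > pewagamkut > pevagamkut  (by intervocalic voicing, unconditioned shift)
If borrowed from Rivata 'piwakamkut' after the early changes, it would undergo only the recent ones:
  rule 4 (palatalisation): no change (piwakamkut)
  rule 5 (h-loss): no change (piwakamkut)
  ⇒ as a loan: piwakamkut
Orbelish 'pevagamkut' matches the inherited outcome exactly, so it is an inherited cognate, not a loan.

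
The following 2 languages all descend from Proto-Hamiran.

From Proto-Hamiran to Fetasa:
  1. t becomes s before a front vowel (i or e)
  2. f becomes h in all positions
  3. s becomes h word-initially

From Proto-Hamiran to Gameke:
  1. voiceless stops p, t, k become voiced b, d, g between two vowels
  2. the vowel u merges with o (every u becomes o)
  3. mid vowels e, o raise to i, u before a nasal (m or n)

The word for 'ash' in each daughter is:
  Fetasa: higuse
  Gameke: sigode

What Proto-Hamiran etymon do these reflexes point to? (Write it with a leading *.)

*sigute

Position 4: Fetasa has u, Gameke has o. Fetasa preserves u here (none of its changes turn any other segment into u), so the proto-segment is *u.
Position 5: Fetasa has s, Gameke has d. Taking the neighbouring segments as reconstructed: Fetasa s could go back to *t or *s; Gameke d could go back to *t or *d — the one source consistent with every daughter is *t.
Continuing position by position gives *sigute; check it forward:
Fetasa: start from *sigute.
  rule 1 (palatalisation): sigute → siguse
  rule 2: no change — siguse
  rule 3 (debuccalisation): siguse → higuse
  ⇒ Fetasa higuse
Gameke: start from *sigute.
  rule 1 (intervocalic voicing): sigute → sigude
  rule 2 (vowel merger): sigude → sigode
  rule 3: no change — sigode
  ⇒ Gameke sigode
*sigute is the unique common source.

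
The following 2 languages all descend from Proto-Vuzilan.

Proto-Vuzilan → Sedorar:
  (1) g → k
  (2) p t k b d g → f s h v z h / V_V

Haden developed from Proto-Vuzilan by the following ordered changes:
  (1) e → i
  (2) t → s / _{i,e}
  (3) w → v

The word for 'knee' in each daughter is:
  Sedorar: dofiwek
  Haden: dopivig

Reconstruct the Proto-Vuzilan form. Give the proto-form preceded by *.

Position 7: Sedorar has k, Haden has g. Haden preserves g here (none of its changes turn any other segment into g), so the proto-segment is *g.
Position 6: Sedorar has e, Haden has i. Sedorar preserves e here (none of its changes turn any other segment into e), so the proto-segment is *e.
Position 3: Sedorar has f, Haden has p. Haden preserves p here (none of its changes turn any other segment into p), so the proto-segment is *p.
Continuing position by position gives *dopiweg; check it forward:
Sedorar: start from *dopiweg.
  rule 1 (unconditioned shift): dopiweg → dopiwek
  rule 2 (intervocalic lenition): dopiwek → dofiwek
  ⇒ Sedorar dofiwek
Haden: *dopiweg
  dopiweg → dopiwig   [vowel merger]
  dopiwig (rule 2 does not apply)
  dopiwig → dopivig   [unconditioned shift]
  giving Haden dopivig.
*dopiweg is the unique common source.

*dopiweg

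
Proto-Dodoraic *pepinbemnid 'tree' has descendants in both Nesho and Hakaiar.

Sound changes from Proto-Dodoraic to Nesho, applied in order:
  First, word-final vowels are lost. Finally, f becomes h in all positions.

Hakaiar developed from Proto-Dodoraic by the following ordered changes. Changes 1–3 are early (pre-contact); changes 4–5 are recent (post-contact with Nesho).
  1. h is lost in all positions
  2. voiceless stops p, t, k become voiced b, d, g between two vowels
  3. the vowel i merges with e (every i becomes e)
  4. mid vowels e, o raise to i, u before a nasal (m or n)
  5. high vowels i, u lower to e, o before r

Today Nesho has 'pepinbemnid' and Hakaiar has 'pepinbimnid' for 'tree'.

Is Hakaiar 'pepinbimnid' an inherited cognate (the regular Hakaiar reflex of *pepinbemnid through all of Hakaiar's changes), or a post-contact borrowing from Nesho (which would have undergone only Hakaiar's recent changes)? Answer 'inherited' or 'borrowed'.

borrowed

If inherited, *pepinbemnid would pass through all of Hakaiar's changes:
Hakaiar: *pepinbemnid > pebinbemnid > pebenbemned > pebinbimned  (by intervocalic voicing, vowel merger, pre-nasal raising)
If borrowed from Nesho 'pepinbemnid' after the early changes, it would undergo only the recent ones:
  rule 4 (pre-nasal raising): pepinbemnid → pepinbimnid
  rule 5 (pre-rhotic lowering): no change (pepinbimnid)
  ⇒ as a loan: pepinbimnid
Hakaiar 'pepinbimnid' matches the loan outcome 'pepinbimnid', not the inherited 'pebinbimned' — it skipped the early Hakaiar changes, so it was borrowed from Nesho.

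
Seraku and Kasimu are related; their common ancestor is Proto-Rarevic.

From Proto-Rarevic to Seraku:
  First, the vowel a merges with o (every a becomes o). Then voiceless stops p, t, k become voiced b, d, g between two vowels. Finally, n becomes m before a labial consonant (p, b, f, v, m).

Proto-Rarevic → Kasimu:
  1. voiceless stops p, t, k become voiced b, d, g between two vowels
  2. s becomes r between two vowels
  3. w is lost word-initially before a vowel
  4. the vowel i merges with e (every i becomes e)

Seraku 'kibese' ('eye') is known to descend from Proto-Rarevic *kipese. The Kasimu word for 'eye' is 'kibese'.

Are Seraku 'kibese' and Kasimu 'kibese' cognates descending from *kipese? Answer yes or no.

no

Derive the expected Kasimu reflex of *kipese:
Kasimu: start from *kipese.
  rule 1 (intervocalic voicing): kipese → kibese
  rule 2 (rhotacism): kibese → kibere
  rule 3: no change — kibere
  rule 4 (vowel merger): kibere → kebere
  ⇒ Kasimu kebere
The regular Kasimu reflex would be 'kebere', but the attested form is 'kibese'. The correspondence is irregular, so they are not cognates (the Kasimu form has a different source).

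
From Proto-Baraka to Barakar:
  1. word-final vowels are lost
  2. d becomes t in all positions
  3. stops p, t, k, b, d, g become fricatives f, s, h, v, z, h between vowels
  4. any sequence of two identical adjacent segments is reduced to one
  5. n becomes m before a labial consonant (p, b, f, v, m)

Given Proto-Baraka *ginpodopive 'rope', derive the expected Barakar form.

gimposofiv

Barakar: *ginpodopive
  ginpodopive → ginpodopiv   [apocope]
  ginpodopiv → ginpotopiv   [unconditioned shift]
  ginpotopiv → ginposofiv   [intervocalic lenition]
  ginposofiv (rule 4 does not apply)
  ginposofiv → gimposofiv   [nasal place assimilation]
  giving Barakar gimposofiv.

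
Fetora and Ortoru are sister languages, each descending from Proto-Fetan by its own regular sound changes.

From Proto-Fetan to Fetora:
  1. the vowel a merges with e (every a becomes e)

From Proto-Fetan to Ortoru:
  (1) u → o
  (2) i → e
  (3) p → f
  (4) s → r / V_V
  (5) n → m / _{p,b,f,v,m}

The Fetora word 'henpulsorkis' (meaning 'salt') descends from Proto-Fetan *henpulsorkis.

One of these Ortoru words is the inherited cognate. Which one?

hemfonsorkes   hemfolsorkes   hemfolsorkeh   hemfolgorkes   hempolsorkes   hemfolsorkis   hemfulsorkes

Ortoru: start from *henpulsorkis.
  rule 1 (vowel merger): henpulsorkis → henpolsorkis
  rule 2 (vowel merger): henpolsorkis → henpolsorkes
  rule 3 (unconditioned shift): henpolsorkes → henfolsorkes
  rule 4: no change — henfolsorkes
  rule 5 (nasal place assimilation): henfolsorkes → hemfolsorkes
  ⇒ Ortoru hemfolsorkes
Among the options, 'hemfolsorkes' alone shows every Ortoru change applied in order.

hemfolsorkes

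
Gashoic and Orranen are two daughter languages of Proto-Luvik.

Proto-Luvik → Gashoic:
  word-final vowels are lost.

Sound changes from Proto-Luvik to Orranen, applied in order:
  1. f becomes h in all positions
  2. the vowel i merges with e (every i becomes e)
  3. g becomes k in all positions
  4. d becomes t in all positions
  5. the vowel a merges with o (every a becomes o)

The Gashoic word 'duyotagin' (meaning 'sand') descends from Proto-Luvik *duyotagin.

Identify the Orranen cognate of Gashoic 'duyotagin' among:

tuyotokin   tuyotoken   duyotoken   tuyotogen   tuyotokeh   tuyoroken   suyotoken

tuyotoken

Orranen: start from *duyotagin.
  rule 1: no change — duyotagin
  rule 2 (vowel merger): duyotagin → duyotagen
  rule 3 (unconditioned shift): duyotagen → duyotaken
  rule 4 (unconditioned shift): duyotaken → tuyotaken
  rule 5 (vowel merger): tuyotaken → tuyotoken
  ⇒ Orranen tuyotoken
Only 'tuyotoken' matches the regular Orranen development of *duyotagin.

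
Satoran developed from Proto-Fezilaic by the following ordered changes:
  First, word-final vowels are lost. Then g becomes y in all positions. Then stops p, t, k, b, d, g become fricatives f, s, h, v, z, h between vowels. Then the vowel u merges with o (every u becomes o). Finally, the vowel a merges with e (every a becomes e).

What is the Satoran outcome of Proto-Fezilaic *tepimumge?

Satoran: *tepimumge
  tepimumge → tepimumg   [apocope]
  tepimumg → tepimumy   [unconditioned shift]
  tepimumy → tefimumy   [intervocalic lenition]
  tefimumy → tefimomy   [vowel merger]
  tefimomy (rule 5 does not apply)
  giving Satoran tefimomy.

tefimomy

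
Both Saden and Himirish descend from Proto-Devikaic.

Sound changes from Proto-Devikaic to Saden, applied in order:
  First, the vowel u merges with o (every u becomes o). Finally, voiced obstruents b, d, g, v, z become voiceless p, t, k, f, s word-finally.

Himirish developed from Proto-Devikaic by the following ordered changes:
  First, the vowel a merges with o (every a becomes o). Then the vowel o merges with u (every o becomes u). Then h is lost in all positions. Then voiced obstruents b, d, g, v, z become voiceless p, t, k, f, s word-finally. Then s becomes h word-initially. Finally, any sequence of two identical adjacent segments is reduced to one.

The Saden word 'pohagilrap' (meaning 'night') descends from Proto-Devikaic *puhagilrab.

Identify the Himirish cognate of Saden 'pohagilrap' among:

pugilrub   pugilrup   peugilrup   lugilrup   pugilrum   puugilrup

pugilrup

Himirish: *puhagilrab > puhogilrob > puhugilrub > puugilrub > puugilrup > pugilrup  (by vowel merger, vowel merger, h-loss, final devoicing, degemination)
Only 'pugilrup' matches the regular Himirish development of *puhagilrab.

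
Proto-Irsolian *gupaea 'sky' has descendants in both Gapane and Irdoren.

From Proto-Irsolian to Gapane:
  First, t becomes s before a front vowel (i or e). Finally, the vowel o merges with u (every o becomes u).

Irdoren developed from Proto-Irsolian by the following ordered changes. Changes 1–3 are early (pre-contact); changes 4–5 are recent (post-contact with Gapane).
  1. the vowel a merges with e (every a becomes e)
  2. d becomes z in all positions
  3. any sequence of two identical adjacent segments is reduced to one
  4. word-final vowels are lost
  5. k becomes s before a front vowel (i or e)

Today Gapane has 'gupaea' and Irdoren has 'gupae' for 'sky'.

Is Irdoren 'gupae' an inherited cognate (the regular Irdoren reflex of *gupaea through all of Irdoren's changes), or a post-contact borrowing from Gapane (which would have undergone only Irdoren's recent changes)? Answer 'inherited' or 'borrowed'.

If inherited, *gupaea would pass through all of Irdoren's changes:
Irdoren: *gupaea > gupeee > gupe > gup  (by vowel merger, degemination, apocope)
If borrowed from Gapane 'gupaea' after the early changes, it would undergo only the recent ones:
  rule 4 (apocope): gupaea → gupae
  rule 5 (palatalisation): no change (gupae)
  ⇒ as a loan: gupae
Irdoren 'gupae' matches the loan outcome 'gupae', not the inherited 'gup' — it skipped the early Irdoren changes, so it was borrowed from Gapane.

borrowed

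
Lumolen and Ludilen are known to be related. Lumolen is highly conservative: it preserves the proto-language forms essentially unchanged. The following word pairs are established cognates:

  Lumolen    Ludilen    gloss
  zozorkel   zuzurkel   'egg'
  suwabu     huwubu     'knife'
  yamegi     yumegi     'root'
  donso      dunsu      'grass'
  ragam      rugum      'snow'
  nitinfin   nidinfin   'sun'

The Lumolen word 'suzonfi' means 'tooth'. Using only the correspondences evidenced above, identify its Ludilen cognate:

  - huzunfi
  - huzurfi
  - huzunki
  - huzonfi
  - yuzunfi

suwabu ~ huwubu — Lumolen s corresponds to Ludilen h word-initially before a back vowel.
donso ~ dunsu — Lumolen o corresponds to Ludilen u after a consonant, before a nasal.
Applying these to Lumolen 'suzonfi':
  suzonfi → huzonfi   (s→h word-initially before a back vowel)
  huzonfi → huzunfi   (o→u after a consonant, before a nasal)
So the Ludilen cognate is 'huzunfi'.

huzunfi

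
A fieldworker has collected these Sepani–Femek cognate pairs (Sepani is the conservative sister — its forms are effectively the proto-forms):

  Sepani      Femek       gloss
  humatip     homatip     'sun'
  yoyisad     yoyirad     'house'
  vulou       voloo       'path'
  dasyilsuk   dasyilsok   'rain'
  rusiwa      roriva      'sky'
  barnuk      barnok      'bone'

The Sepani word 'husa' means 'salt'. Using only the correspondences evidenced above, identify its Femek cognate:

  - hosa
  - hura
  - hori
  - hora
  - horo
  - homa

vulou ~ voloo, dasyilsuk ~ dasyilsok — Sepani u corresponds to Femek o after a consonant, before a consonant other than r, m, n, p, b, f, v.
yoyisad ~ yoyirad — Sepani s corresponds to Femek r between vowels (before a back vowel).
Applying these to Sepani 'husa':
  husa → hosa   (u→o after a consonant, before a consonant other than r, m, n, p, b, f, v)
  hosa → hora   (s→r between vowels (before a back vowel))
So the Femek cognate is 'hora'.

hora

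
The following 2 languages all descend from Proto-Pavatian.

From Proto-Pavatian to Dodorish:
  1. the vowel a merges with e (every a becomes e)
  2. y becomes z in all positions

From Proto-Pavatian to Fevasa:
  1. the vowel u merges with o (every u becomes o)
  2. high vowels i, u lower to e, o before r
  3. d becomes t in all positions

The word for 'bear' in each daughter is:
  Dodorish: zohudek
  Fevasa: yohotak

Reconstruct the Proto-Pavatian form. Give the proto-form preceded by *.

Position 4: Dodorish has u, Fevasa has o. Dodorish preserves u here (none of its changes turn any other segment into u), so the proto-segment is *u.
Position 1: Dodorish has z, Fevasa has y. Fevasa preserves y here (none of its changes turn any other segment into y), so the proto-segment is *y.
Position 6: Dodorish has e, Fevasa has a. Fevasa preserves a here (none of its changes turn any other segment into a), so the proto-segment is *a.
Continuing position by position gives *yohudak; check it forward:
Dodorish: start from *yohudak.
  rule 1 (vowel merger): yohudak → yohudek
  rule 2 (unconditioned shift): yohudek → zohudek
  ⇒ Dodorish zohudek
Fevasa: *yohudak
  yohudak → yohodak   [vowel merger]
  yohodak (rule 2 does not apply)
  yohodak → yohotak   [unconditioned shift]
  giving Fevasa yohotak.
*yohudak is the unique common source.

*yohudak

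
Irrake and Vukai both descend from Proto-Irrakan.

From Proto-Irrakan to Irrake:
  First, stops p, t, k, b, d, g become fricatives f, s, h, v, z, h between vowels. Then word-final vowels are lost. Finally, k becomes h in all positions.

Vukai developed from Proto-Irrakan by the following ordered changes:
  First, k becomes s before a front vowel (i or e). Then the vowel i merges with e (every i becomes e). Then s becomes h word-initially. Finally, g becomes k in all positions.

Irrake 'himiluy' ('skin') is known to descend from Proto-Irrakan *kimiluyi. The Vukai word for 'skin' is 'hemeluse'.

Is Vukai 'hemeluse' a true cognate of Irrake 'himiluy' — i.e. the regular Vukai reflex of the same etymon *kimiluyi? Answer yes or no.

no

Derive the expected Vukai reflex of *kimiluyi:
Vukai: *kimiluyi > similuyi > semeluye > hemeluye  (by palatalisation, vowel merger, debuccalisation)
The regular Vukai reflex would be 'hemeluye', but the attested form is 'hemeluse'. The correspondence is irregular, so they are not cognates (the Vukai form has a different source).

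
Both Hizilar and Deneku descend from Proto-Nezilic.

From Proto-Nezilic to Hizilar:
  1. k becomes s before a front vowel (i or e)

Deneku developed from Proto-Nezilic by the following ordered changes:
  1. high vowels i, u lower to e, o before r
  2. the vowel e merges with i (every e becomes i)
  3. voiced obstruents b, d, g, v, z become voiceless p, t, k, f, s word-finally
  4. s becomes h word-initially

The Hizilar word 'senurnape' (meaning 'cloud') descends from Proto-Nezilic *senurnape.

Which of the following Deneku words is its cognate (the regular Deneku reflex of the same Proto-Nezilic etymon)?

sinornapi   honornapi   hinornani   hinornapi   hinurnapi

hinornapi

Deneku: *senurnape > senornape > sinornapi > hinornapi  (by pre-rhotic lowering, vowel merger, debuccalisation)
Only 'hinornapi' matches the regular Deneku development of *senurnape.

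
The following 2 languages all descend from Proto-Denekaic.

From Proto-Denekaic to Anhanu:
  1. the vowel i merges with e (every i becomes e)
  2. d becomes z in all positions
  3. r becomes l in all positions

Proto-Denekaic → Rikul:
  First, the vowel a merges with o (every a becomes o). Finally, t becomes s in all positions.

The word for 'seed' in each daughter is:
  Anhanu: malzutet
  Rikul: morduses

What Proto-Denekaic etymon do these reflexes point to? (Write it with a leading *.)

*mardutet

Position 3: Anhanu has l, Rikul has r. Rikul preserves r here (none of its changes turn any other segment into r), so the proto-segment is *r.
Position 4: Anhanu has z, Rikul has d. Rikul preserves d here (none of its changes turn any other segment into d), so the proto-segment is *d.
Continuing position by position gives *mardutet; check it forward:
Anhanu: *mardutet > marzutet > malzutet  (by unconditioned shift, unconditioned shift)
Rikul: start from *mardutet.
  rule 1 (vowel merger): mardutet → mordutet
  rule 2 (unconditioned shift): mordutet → morduses
  ⇒ Rikul morduses
No other proto-form is consistent with every reflex, so the reconstruction is *mardutet.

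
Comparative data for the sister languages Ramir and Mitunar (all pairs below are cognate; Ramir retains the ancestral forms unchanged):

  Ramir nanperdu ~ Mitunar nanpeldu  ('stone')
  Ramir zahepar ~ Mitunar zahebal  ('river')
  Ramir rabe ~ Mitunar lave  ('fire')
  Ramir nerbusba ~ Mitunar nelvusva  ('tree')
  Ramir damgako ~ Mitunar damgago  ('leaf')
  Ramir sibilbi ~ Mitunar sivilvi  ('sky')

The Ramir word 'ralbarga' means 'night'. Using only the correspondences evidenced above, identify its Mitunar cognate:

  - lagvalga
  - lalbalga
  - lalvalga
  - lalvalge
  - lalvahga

rabe ~ lave — Ramir r corresponds to Mitunar l word-initially before a back vowel.
nerbusba ~ nelvusva — Ramir b corresponds to Mitunar v after a consonant, before a back vowel.
nanperdu ~ nanpeldu — Ramir r corresponds to Mitunar l after a vowel, before a consonant other than r, m, n, p, b, f, v.
Applying these to Ramir 'ralbarga':
  ralbarga → lalbarga   (r→l word-initially before a back vowel)
  lalbarga → lalvarga   (b→v after a consonant, before a back vowel)
  lalvarga → lalvalga   (r→l after a vowel, before a consonant other than r, m, n, p, b, f, v)
So the Mitunar cognate is 'lalvalga'.

lalvalga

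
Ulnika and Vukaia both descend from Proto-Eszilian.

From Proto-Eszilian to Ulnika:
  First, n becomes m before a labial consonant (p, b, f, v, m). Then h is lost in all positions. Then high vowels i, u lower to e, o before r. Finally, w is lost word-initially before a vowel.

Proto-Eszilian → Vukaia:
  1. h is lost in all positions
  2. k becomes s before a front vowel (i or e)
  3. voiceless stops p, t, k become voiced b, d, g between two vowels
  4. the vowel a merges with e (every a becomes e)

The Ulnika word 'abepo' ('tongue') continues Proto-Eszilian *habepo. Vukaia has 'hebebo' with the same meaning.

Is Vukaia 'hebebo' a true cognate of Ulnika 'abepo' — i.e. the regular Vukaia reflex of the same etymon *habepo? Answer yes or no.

Derive the expected Vukaia reflex of *habepo:
Vukaia: *habepo > abepo > abebo > ebebo  (by h-loss, intervocalic voicing, vowel merger)
The regular Vukaia reflex would be 'ebebo', but the attested form is 'hebebo'. The correspondence is irregular, so they are not cognates (the Vukaia form has a different source).

no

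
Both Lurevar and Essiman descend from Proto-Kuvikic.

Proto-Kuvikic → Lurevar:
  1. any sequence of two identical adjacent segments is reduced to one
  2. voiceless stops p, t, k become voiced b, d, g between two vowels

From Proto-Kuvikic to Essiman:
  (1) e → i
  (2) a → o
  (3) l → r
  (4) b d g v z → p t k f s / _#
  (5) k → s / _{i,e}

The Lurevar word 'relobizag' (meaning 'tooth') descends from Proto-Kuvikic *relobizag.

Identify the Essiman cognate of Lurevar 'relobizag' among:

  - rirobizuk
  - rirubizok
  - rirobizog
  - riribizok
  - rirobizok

rirobizok

Essiman: *relobizag
  relobizag → rilobizag   [vowel merger]
  rilobizag → rilobizog   [vowel merger]
  rilobizog → rirobizog   [unconditioned shift]
  rirobizog → rirobizok   [final devoicing]
  rirobizok (rule 5 does not apply)
  giving Essiman rirobizok.
Only 'rirobizok' matches the regular Essiman development of *relobizag.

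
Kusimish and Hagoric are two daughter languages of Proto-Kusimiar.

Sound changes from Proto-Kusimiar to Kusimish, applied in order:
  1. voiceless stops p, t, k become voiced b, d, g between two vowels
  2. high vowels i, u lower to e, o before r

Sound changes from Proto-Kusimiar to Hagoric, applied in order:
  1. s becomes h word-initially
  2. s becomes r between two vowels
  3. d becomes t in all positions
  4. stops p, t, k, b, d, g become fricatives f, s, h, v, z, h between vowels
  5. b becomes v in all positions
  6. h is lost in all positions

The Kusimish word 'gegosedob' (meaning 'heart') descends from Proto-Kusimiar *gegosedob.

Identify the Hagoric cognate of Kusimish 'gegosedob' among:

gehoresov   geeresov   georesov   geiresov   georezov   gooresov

Hagoric: start from *gegosedob.
  rule 1: no change — gegosedob
  rule 2 (rhotacism): gegosedob → gegoredob
  rule 3 (unconditioned shift): gegoredob → gegoretob
  rule 4 (intervocalic lenition): gegoretob → gehoresob
  rule 5 (unconditioned shift): gehoresob → gehoresov
  rule 6 (h-loss): gehoresov → georesov
  ⇒ Hagoric georesov
Among the options, 'georesov' alone shows every Hagoric change applied in order.

georesov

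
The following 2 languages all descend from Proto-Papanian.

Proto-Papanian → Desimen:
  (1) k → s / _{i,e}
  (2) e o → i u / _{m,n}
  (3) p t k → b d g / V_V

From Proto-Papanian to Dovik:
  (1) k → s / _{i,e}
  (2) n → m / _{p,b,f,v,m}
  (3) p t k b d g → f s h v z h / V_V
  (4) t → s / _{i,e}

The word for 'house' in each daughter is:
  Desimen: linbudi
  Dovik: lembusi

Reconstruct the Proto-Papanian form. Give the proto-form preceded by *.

Position 6: Desimen has d, Dovik has s. Taking the neighbouring segments as reconstructed: Desimen d could go back to *t or *d; Dovik s could go back to *t or *k or *s — the one source consistent with every daughter is *t.
Position 2: Desimen has i, Dovik has e. Dovik preserves e here (none of its changes turn any other segment into e), so the proto-segment is *e.
Verify the candidate proto-form against each daughter:
Desimen: start from *lenbuti.
  rule 1: no change — lenbuti
  rule 2 (pre-nasal raising): lenbuti → linbuti
  rule 3 (intervocalic voicing): linbuti → linbudi
  ⇒ Desimen linbudi
Dovik: start from *lenbuti.
  rule 1: no change — lenbuti
  rule 2 (nasal place assimilation): lenbuti → lembuti
  rule 3 (intervocalic lenition): lembuti → lembusi
  rule 4: no change — lembusi
  ⇒ Dovik lembusi
No other proto-form is consistent with every reflex, so the reconstruction is *lenbuti.

*lenbuti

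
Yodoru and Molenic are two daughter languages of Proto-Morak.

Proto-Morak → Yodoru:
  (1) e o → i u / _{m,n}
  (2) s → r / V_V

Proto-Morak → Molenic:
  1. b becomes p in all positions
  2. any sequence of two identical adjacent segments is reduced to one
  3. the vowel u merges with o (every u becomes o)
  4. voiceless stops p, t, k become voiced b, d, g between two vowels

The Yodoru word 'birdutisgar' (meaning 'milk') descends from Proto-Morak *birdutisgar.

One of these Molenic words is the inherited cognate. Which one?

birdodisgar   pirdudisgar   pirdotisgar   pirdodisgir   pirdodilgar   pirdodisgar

pirdodisgar

Molenic: *birdutisgar
  birdutisgar → pirdutisgar   [unconditioned shift]
  pirdutisgar (rule 2 does not apply)
  pirdutisgar → pirdotisgar   [vowel merger]
  pirdotisgar → pirdodisgar   [intervocalic voicing]
  giving Molenic pirdodisgar.
Only 'pirdodisgar' matches the regular Molenic development of *birdutisgar.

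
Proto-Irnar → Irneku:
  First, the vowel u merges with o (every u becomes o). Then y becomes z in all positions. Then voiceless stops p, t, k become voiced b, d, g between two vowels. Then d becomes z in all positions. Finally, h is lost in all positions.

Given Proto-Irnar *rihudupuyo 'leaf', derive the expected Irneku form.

Irneku: start from *rihudupuyo.
  rule 1 (vowel merger): rihudupuyo → rihodopoyo
  rule 2 (unconditioned shift): rihodopoyo → rihodopozo
  rule 3 (intervocalic voicing): rihodopozo → rihodobozo
  rule 4 (unconditioned shift): rihodobozo → rihozobozo
  rule 5 (h-loss): rihozobozo → riozobozo
  ⇒ Irneku riozobozo

riozobozo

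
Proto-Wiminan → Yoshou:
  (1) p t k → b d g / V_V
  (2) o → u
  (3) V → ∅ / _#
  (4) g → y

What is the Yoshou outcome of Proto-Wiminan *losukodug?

lusuyuduy

Yoshou: *losukodug > losugodug > lusugudug > lusuyuduy  (by intervocalic voicing, vowel merger, unconditioned shift)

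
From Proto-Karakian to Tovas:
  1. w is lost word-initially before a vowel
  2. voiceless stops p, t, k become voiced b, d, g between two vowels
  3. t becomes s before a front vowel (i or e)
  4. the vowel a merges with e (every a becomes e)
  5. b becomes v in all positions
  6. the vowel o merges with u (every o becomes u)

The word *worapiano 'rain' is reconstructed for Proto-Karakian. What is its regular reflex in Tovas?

urevienu

Tovas: start from *worapiano.
  rule 1 (glide loss): worapiano → orapiano
  rule 2 (intervocalic voicing): orapiano → orabiano
  rule 3: no change — orabiano
  rule 4 (vowel merger): orabiano → orebieno
  rule 5 (unconditioned shift): orebieno → orevieno
  rule 6 (vowel merger): orevieno → urevienu
  ⇒ Tovas urevienu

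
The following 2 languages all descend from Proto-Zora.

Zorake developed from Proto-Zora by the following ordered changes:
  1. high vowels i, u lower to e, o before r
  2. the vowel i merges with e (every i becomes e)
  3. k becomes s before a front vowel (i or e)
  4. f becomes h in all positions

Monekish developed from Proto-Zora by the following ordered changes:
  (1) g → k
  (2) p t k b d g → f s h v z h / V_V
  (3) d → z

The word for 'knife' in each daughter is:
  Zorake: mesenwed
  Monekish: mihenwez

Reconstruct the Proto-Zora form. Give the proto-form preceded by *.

*mikenwed

Position 2: Zorake has e, Monekish has i. Monekish preserves i here (none of its changes turn any other segment into i), so the proto-segment is *i.
Position 8: Zorake has d, Monekish has z. Zorake preserves d here (none of its changes turn any other segment into d), so the proto-segment is *d.
Position 3: Zorake has s, Monekish has h. Taking the neighbouring segments as reconstructed: Zorake s could go back to *k or *s; Monekish h could go back to *k or *g or *h — the one source consistent with every daughter is *k.
This points to *mikenwed. Verify forward in each daughter:
Zorake: start from *mikenwed.
  rule 1: no change — mikenwed
  rule 2 (vowel merger): mikenwed → mekenwed
  rule 3 (palatalisation): mekenwed → mesenwed
  rule 4: no change — mesenwed
  ⇒ Zorake mesenwed
Monekish: *mikenwed
  mikenwed (rule 1 does not apply)
  mikenwed → mihenwed   [intervocalic lenition]
  mihenwed → mihenwez   [unconditioned shift]
  giving Monekish mihenwez.
*mikenwed is the unique common source.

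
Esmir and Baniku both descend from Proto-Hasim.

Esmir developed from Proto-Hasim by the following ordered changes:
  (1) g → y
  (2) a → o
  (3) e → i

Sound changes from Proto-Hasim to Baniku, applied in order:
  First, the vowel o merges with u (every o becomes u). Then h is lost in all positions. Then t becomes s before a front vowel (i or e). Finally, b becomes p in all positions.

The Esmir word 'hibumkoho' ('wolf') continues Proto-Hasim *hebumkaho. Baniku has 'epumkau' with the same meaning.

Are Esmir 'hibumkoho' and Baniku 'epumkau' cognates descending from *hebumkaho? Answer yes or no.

yes

Derive the expected Baniku reflex of *hebumkaho:
Baniku: *hebumkaho
  hebumkaho → hebumkahu   [vowel merger]
  hebumkahu → ebumkau   [h-loss]
  ebumkau (rule 3 does not apply)
  ebumkau → epumkau   [unconditioned shift]
  giving Baniku epumkau.
Baniku 'epumkau' matches the regular reflex exactly, so the pair is cognate.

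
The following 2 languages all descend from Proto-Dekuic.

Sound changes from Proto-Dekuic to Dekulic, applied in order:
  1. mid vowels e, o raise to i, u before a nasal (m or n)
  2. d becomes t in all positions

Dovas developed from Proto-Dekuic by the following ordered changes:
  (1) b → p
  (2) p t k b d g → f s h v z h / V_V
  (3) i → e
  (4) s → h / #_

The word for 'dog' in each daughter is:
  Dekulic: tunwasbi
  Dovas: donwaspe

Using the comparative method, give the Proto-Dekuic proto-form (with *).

*donwasbi

Position 2: Dekulic has u, Dovas has o. Dovas preserves o here (none of its changes turn any other segment into o), so the proto-segment is *o.
Position 1: Dekulic has t, Dovas has d. Dovas preserves d here (none of its changes turn any other segment into d), so the proto-segment is *d.
Position 7: Dekulic has b, Dovas has p. Dekulic preserves b here (none of its changes turn any other segment into b), so the proto-segment is *b.
This points to *donwasbi. Verify forward in each daughter:
Dekulic: start from *donwasbi.
  rule 1 (pre-nasal raising): donwasbi → dunwasbi
  rule 2 (unconditioned shift): dunwasbi → tunwasbi
  ⇒ Dekulic tunwasbi
Dovas: *donwasbi
  donwasbi → donwaspi   [unconditioned shift]
  donwaspi (rule 2 does not apply)
  donwaspi → donwaspe   [vowel merger]
  donwaspe (rule 4 does not apply)
  giving Dovas donwaspe.
Only *donwasbi yields all of Dekulic tunwasbi, Dovas donwaspe.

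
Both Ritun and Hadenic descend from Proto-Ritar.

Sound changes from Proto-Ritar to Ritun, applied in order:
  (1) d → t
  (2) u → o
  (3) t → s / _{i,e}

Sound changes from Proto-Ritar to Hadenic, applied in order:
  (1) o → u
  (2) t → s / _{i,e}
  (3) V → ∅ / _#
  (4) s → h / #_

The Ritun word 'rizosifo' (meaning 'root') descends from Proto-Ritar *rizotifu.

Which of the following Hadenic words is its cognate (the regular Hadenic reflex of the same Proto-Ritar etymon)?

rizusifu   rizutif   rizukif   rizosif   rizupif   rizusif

rizusif

Hadenic: *rizotifu > rizutifu > rizusifu > rizusif  (by vowel merger, palatalisation, apocope)
Only 'rizusif' matches the regular Hadenic development of *rizotifu.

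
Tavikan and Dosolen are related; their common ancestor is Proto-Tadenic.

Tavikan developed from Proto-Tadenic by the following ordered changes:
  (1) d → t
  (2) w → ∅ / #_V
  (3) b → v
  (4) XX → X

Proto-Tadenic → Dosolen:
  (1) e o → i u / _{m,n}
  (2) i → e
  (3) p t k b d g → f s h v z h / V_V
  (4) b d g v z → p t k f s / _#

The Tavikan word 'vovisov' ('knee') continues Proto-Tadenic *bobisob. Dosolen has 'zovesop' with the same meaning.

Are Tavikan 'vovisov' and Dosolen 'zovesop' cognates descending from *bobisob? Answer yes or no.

Derive the expected Dosolen reflex of *bobisob:
Dosolen: *bobisob > bobesob > bovesob > bovesop  (by vowel merger, intervocalic lenition, final devoicing)
The regular Dosolen reflex would be 'bovesop', but the attested form is 'zovesop'. The correspondence is irregular, so they are not cognates (the Dosolen form has a different source).

no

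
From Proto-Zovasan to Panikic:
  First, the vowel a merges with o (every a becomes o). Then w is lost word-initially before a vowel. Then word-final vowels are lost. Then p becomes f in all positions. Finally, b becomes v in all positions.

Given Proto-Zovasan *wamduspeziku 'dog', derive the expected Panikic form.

omdusfezik

Panikic: start from *wamduspeziku.
  rule 1 (vowel merger): wamduspeziku → womduspeziku
  rule 2 (glide loss): womduspeziku → omduspeziku
  rule 3 (apocope): omduspeziku → omduspezik
  rule 4 (unconditioned shift): omduspezik → omdusfezik
  rule 5: no change — omdusfezik
  ⇒ Panikic omdusfezik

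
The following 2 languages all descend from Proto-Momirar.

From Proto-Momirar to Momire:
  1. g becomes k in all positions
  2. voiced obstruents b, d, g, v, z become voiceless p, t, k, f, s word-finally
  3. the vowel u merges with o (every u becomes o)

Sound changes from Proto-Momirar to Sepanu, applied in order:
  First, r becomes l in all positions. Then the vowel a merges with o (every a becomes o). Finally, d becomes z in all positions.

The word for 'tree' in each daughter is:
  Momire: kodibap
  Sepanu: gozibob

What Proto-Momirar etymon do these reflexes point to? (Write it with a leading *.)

*godibab

Position 1: Momire has k, Sepanu has g. Sepanu preserves g here (none of its changes turn any other segment into g), so the proto-segment is *g.
Position 3: Momire has d, Sepanu has z. Momire preserves d here (none of its changes turn any other segment into d), so the proto-segment is *d.
Continuing position by position gives *godibab; check it forward:
Momire: *godibab
  godibab → kodibab   [unconditioned shift]
  kodibab → kodibap   [final devoicing]
  kodibap (rule 3 does not apply)
  giving Momire kodibap.
Sepanu: *godibab > godibob > gozibob  (by vowel merger, unconditioned shift)
No other proto-form is consistent with every reflex, so the reconstruction is *godibab.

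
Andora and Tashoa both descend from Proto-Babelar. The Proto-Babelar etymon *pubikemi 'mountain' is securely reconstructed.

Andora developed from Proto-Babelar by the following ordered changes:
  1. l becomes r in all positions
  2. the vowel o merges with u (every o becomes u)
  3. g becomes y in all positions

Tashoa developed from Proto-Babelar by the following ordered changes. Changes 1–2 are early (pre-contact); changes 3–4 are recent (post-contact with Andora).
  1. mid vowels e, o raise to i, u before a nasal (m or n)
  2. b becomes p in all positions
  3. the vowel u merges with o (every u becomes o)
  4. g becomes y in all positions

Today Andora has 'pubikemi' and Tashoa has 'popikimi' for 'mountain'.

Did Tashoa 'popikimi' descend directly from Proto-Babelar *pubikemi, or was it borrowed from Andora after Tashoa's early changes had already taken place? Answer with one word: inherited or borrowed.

inherited

If inherited, *pubikemi would pass through all of Tashoa's changes:
Tashoa: *pubikemi > pubikimi > pupikimi > popikimi  (by pre-nasal raising, unconditioned shift, vowel merger)
If borrowed from Andora 'pubikemi' after the early changes, it would undergo only the recent ones:
  rule 3 (vowel merger): pubikemi → pobikemi
  rule 4 (unconditioned shift): no change (pobikemi)
  ⇒ as a loan: pobikemi
Tashoa 'popikimi' matches the inherited outcome exactly, so it is an inherited cognate, not a loan.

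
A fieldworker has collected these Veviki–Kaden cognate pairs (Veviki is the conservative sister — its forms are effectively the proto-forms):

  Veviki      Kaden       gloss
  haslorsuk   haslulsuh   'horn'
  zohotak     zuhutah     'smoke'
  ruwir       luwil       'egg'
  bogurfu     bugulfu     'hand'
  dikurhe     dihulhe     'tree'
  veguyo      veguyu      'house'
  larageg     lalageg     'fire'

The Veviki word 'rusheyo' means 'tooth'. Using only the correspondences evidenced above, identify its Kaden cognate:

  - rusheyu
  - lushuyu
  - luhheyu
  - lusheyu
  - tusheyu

lusheyu

ruwir ~ luwil — Veviki r corresponds to Kaden l word-initially before a back vowel.
veguyo ~ veguyu — Veviki o corresponds to Kaden u word-finally.
Applying these to Veviki 'rusheyo':
  rusheyo → lusheyo   (r→l word-initially before a back vowel)
  lusheyo → lusheyu   (o→u word-finally)
So the Kaden cognate is 'lusheyu'.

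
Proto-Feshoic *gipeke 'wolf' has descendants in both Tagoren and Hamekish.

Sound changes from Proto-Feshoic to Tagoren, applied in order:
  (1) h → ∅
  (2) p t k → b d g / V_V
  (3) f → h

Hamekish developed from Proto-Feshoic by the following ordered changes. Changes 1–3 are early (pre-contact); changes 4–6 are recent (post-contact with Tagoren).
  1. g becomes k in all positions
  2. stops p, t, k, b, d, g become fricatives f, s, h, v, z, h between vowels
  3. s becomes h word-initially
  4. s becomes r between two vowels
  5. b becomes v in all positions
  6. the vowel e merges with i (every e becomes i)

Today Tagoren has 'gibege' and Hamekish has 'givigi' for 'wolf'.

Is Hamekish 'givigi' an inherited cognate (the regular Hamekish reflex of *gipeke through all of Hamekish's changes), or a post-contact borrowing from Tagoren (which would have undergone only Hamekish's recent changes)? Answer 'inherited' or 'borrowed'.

If inherited, *gipeke would pass through all of Hamekish's changes:
Hamekish: *gipeke
  gipeke → kipeke   [unconditioned shift]
  kipeke → kifehe   [intervocalic lenition]
  kifehe (rule 3 does not apply)
  kifehe (rule 4 does not apply)
  kifehe (rule 5 does not apply)
  kifehe → kifihi   [vowel merger]
  giving Hamekish kifihi.
If borrowed from Tagoren 'gibege' after the early changes, it would undergo only the recent ones:
  rule 4 (rhotacism): no change (gibege)
  rule 5 (unconditioned shift): gibege → givege
  rule 6 (vowel merger): givege → givigi
  ⇒ as a loan: givigi
Hamekish 'givigi' matches the loan outcome 'givigi', not the inherited 'kifihi' — it skipped the early Hamekish changes, so it was borrowed from Tagoren.

borrowed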